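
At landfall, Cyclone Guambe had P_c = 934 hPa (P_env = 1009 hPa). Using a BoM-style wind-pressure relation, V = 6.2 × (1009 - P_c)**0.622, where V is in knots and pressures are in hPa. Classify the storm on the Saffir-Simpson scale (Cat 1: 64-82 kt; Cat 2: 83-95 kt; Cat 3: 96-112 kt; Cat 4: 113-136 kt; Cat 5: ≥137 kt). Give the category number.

2

ΔP = 1009 − 934 = 75 hPa.
V ≈ 6.2 × 75^0.622 = 6.2 × 14.67 ≈ 91 kt.
91 kt falls in the Category 2 band.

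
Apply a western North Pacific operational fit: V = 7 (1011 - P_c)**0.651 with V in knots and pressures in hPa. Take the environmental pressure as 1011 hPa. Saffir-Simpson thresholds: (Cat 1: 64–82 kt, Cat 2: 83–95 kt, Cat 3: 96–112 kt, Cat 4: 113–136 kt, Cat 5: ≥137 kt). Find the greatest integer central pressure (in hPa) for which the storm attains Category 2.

966 hPa

Category 2 begins at V = 83 kt.
Required ΔP = (83/7)^(1/0.651) = 11.857^1.536 ≈ 44.64 hPa.
P_c ≤ 1011 − 44.64 = 966.36, so the highest integer P_c is 966 hPa.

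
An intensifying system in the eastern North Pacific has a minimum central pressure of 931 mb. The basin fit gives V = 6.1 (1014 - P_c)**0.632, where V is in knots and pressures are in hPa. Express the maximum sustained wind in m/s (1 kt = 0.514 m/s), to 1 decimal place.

ΔP = 1014 − 931 = 83 mb.
V ≈ 6.1 × 83^0.632 = 6.1 × 16.325 ≈ 99.583 kt.
99.583 × 0.514 ≈ 51.19 m/s → 51.2 m/s.

51.2 m/s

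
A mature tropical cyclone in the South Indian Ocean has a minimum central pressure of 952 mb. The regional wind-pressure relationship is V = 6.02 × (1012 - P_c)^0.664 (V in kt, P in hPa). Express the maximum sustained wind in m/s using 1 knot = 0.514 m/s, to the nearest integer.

47 m/s

ΔP = 1012 − 952 = 60 mb.
V ≈ 6.02 × 60^0.664 = 6.02 × 15.160 ≈ 91.262 kt.
91.262 × 0.514 ≈ 46.91 m/s → 47 m/s.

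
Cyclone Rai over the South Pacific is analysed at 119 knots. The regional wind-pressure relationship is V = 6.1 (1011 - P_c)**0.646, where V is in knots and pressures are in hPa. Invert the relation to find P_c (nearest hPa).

912 hPa

ΔP = (V / 6.1)^(1/0.646) = (119/6.1)^1.548.
119/6.1 = 19.508; 19.508^1.548 ≈ 99.37 hPa.
P_c = 1011 − 99.37 = 911.63 ≈ 912 hPa.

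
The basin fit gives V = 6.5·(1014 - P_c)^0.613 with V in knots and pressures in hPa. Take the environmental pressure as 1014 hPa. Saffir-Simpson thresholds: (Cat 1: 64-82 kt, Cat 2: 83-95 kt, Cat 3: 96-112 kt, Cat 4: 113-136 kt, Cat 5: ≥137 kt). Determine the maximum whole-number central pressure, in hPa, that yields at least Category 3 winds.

Category 3 begins at V = 96 kt.
Required ΔP = (96/6.5)^(1/0.613) = 14.769^1.631 ≈ 80.83 hPa.
P_c ≤ 1014 − 80.83 = 933.17, so the highest integer P_c is 933 hPa.

933 hPa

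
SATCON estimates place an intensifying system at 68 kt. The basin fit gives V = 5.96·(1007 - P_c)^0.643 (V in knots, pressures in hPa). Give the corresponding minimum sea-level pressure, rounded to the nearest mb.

963 mb

ΔP = (V / 5.96)^(1/0.643) = (68/5.96)^1.555.
68/5.96 = 11.409; 11.409^1.555 ≈ 44.08 mb.
P_c = 1007 − 44.08 = 962.92 ≈ 963 mb.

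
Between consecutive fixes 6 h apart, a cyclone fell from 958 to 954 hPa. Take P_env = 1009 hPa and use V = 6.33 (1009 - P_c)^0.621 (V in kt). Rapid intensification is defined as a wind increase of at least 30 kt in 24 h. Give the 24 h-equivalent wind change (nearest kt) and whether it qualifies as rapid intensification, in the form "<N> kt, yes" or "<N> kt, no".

V₁: ΔP = 51, V ≈ 6.33 × 51^0.621 ≈ 72.75 kt.
V₂: ΔP = 55, V ≈ 6.33 × 55^0.621 ≈ 76.24 kt.
ΔV over 6 h = 3.49 kt → 24 h equivalent = 3.49 × 24/6 ≈ 13.96 kt.
14 kt < 30 kt ⇒ not rapid intensification.

14 kt, no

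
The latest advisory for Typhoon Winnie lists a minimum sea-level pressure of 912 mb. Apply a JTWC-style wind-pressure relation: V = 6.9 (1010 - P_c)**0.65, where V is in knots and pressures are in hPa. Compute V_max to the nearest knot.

ΔP = 1010 − 912 = 98 mb.
98^0.65 ≈ 19.692.
V ≈ 6.9 × 19.692 ≈ 135.9 kt.

136 kt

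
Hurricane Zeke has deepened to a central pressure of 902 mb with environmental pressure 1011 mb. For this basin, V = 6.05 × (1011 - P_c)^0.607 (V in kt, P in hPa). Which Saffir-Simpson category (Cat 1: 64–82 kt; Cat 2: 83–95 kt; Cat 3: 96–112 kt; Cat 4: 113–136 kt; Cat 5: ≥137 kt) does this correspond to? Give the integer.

3

ΔP = 1011 − 902 = 109 mb.
V ≈ 6.05 × 109^0.607 = 6.05 × 17.25 ≈ 104 kt.
104 kt falls in the Category 3 band.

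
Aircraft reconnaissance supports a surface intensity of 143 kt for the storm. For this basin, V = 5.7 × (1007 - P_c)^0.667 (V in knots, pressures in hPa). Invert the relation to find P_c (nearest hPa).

882 hPa

ΔP = (V / 5.7)^(1/0.667) = (143/5.7)^1.499.
143/5.7 = 25.088; 25.088^1.499 ≈ 125.36 hPa.
P_c = 1007 − 125.36 = 881.64 ≈ 882 hPa.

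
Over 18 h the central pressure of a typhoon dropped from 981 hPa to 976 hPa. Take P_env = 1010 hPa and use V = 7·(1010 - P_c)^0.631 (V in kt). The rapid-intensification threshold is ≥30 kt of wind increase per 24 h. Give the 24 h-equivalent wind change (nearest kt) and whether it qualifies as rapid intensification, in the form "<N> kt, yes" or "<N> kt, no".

V₁: ΔP = 29, V ≈ 7 × 29^0.631 ≈ 58.60 kt.
V₂: ΔP = 34, V ≈ 7 × 34^0.631 ≈ 64.78 kt.
ΔV over 18 h = 6.18 kt → 24 h equivalent = 6.18 × 24/18 ≈ 8.24 kt.
8 kt < 30 kt ⇒ not rapid intensification.

8 kt, no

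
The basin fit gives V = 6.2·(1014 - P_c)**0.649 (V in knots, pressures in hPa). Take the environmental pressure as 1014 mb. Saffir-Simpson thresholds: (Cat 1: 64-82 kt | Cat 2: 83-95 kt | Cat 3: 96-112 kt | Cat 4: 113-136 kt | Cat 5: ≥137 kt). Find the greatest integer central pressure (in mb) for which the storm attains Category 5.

896 mb

Category 5 begins at V = 137 kt.
Required ΔP = (137/6.2)^(1/0.649) = 22.097^1.541 ≈ 117.87 mb.
P_c ≤ 1014 − 117.87 = 896.13, so the highest integer P_c is 896 mb.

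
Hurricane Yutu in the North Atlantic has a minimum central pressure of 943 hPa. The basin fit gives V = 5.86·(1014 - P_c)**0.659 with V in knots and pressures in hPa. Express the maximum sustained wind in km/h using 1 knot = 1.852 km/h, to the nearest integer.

180 km/h

ΔP = 1014 − 943 = 71 hPa.
V ≈ 5.86 × 71^0.659 = 5.86 × 16.595 ≈ 97.247 kt.
97.247 × 1.852 ≈ 180.10 km/h → 180 km/h.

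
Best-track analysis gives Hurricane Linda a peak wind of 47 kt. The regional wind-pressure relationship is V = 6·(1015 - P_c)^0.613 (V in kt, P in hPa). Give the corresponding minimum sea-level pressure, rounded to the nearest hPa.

ΔP = (V / 6)^(1/0.613) = (47/6)^1.631.
47/6 = 7.833; 7.833^1.631 ≈ 28.73 hPa.
P_c = 1015 − 28.73 = 986.27 ≈ 986 hPa.

986 hPa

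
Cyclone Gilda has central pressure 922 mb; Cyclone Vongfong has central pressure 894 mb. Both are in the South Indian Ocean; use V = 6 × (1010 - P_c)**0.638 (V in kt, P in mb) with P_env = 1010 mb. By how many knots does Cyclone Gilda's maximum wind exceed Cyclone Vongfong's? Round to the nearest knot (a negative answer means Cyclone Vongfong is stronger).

Cyclone Gilda: ΔP = 88; V ≈ 6 × 88^0.638 ≈ 104.41 kt.
Cyclone Vongfong: ΔP = 116; V ≈ 6 × 116^0.638 ≈ 124.53 kt.
Difference ≈ 104.41 − 124.53 = -20.12 → -20 kt.

-20 kt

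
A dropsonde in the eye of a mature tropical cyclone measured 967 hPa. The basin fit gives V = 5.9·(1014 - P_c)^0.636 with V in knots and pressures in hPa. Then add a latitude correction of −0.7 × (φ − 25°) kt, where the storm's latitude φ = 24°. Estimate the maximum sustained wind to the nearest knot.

ΔP = 1014 − 967 = 47 hPa.
47^0.636 ≈ 11.573.
V ≈ 5.9 × 11.573 ≈ 68.3 kt.
Latitude correction: −0.7 × (24 − 25) = 0.7 kt.
Corrected V ≈ 69 kt → 69 kt.

69 kt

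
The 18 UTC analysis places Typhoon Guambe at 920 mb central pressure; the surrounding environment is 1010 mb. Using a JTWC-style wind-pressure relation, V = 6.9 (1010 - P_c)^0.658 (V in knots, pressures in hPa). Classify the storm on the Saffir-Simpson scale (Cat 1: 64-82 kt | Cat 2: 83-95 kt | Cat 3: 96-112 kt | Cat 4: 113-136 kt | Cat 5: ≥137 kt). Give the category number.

4

ΔP = 1010 − 920 = 90 mb.
V ≈ 6.9 × 90^0.658 = 6.9 × 19.31 ≈ 133 kt.
133 kt falls in the Category 4 band.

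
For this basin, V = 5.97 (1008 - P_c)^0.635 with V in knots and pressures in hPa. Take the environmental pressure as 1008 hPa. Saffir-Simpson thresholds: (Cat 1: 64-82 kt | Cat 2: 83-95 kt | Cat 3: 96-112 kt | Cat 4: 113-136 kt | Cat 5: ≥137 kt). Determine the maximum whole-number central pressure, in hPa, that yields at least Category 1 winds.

Category 1 begins at V = 64 kt.
Required ΔP = (64/5.97)^(1/0.635) = 10.720^1.575 ≈ 41.92 hPa.
P_c ≤ 1008 − 41.92 = 966.08, so the highest integer P_c is 966 hPa.

966 hPa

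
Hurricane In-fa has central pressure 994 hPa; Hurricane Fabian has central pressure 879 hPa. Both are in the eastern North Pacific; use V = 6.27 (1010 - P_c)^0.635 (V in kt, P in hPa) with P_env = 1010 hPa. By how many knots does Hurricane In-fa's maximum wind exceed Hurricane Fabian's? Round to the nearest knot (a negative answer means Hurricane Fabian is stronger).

-102 kt

Hurricane In-fa: ΔP = 16; V ≈ 6.27 × 16^0.635 ≈ 36.47 kt.
Hurricane Fabian: ΔP = 131; V ≈ 6.27 × 131^0.635 ≈ 138.59 kt.
Difference ≈ 36.47 − 138.59 = -102.12 → -102 kt.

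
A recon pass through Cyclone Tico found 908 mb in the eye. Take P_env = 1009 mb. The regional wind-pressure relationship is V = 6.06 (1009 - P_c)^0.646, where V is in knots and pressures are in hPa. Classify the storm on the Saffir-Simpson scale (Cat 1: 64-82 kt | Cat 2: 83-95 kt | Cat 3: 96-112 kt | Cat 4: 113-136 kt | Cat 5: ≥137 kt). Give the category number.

4

ΔP = 1009 − 908 = 101 mb.
V ≈ 6.06 × 101^0.646 = 6.06 × 19.71 ≈ 119 kt.
119 kt falls in the Category 4 band.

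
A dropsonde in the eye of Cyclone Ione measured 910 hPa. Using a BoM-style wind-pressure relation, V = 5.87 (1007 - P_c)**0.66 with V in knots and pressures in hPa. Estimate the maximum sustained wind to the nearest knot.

ΔP = 1007 − 910 = 97 hPa.
97^0.66 ≈ 20.477.
V ≈ 5.87 × 20.477 ≈ 120.2 kt.

120 kt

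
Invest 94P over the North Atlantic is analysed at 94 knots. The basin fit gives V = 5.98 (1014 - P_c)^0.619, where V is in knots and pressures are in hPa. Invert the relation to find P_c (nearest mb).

928 mb

ΔP = (V / 5.98)^(1/0.619) = (94/5.98)^1.616.
94/5.98 = 15.719; 15.719^1.616 ≈ 85.67 mb.
P_c = 1014 − 85.67 = 928.33 ≈ 928 mb.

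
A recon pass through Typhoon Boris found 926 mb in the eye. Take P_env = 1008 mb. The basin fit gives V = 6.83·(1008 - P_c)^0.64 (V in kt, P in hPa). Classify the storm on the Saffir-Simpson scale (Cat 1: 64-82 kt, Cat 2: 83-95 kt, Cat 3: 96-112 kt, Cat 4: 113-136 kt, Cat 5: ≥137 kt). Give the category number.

ΔP = 1008 − 926 = 82 mb.
V ≈ 6.83 × 82^0.64 = 6.83 × 16.78 ≈ 115 kt.
115 kt falls in the Category 4 band.

4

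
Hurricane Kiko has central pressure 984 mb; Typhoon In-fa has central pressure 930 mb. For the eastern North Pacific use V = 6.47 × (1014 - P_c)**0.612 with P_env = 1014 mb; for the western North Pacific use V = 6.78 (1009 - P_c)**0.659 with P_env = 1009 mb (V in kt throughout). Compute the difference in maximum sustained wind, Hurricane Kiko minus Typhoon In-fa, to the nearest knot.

-69 kt

Hurricane Kiko: ΔP = 30; V ≈ 6.47 × 30^0.612 ≈ 51.87 kt.
Typhoon In-fa: ΔP = 79; V ≈ 6.78 × 79^0.659 ≈ 120.72 kt.
Difference ≈ 51.87 − 120.72 = -68.85 → -69 kt.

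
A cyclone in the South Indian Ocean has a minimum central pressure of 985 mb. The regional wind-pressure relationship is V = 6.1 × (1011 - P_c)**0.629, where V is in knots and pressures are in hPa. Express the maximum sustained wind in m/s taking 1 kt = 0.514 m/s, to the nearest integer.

24 m/s

ΔP = 1011 − 985 = 26 mb.
V ≈ 6.1 × 26^0.629 = 6.1 × 7.763 ≈ 47.353 kt.
47.353 × 0.514 ≈ 24.34 m/s → 24 m/s.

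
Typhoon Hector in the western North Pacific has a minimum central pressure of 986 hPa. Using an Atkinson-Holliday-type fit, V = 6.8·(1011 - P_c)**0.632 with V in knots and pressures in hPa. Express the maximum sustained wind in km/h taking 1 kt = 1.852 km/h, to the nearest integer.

96 km/h

ΔP = 1011 − 986 = 25 hPa.
V ≈ 6.8 × 25^0.632 = 6.8 × 7.647 ≈ 52.000 kt.
52.000 × 1.852 ≈ 96.30 km/h → 96 km/h.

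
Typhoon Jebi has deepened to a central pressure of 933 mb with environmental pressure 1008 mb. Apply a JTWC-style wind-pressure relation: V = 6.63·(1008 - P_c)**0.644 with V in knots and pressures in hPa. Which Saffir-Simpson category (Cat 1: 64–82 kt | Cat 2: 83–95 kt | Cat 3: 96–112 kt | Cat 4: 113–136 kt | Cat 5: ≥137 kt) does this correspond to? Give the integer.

ΔP = 1008 − 933 = 75 mb.
V ≈ 6.63 × 75^0.644 = 6.63 × 16.13 ≈ 107 kt.
107 kt falls in the Category 3 band.

3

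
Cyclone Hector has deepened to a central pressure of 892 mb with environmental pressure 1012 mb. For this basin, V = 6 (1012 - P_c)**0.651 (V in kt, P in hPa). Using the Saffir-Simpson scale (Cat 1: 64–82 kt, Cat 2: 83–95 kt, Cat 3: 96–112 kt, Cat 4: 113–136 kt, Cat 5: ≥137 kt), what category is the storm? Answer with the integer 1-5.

ΔP = 1012 − 892 = 120 mb.
V ≈ 6 × 120^0.651 = 6 × 22.57 ≈ 135 kt.
135 kt falls in the Category 4 band.

4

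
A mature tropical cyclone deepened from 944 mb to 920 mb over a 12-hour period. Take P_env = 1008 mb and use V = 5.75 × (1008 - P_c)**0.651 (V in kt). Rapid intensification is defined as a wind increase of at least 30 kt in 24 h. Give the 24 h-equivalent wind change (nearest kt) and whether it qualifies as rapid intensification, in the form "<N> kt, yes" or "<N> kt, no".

40 kt, yes

V₁: ΔP = 64, V ≈ 5.75 × 64^0.651 ≈ 86.20 kt.
V₂: ΔP = 88, V ≈ 5.75 × 88^0.651 ≈ 106.05 kt.
ΔV over 12 h = 19.85 kt → 24 h equivalent = 19.85 × 24/12 ≈ 39.70 kt.
40 kt ≥ 30 kt ⇒ rapid intensification.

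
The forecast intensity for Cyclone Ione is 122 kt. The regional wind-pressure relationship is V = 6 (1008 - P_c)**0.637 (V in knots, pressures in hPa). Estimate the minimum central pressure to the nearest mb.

ΔP = (V / 6)^(1/0.637) = (122/6)^1.570.
122/6 = 20.333; 20.333^1.570 ≈ 113.16 mb.
P_c = 1008 − 113.16 = 894.84 ≈ 895 mb.

895 mb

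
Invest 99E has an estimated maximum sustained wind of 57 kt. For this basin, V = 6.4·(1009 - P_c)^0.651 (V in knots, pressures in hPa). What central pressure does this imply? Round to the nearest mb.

980 mb

ΔP = (V / 6.4)^(1/0.651) = (57/6.4)^1.536.
57/6.4 = 8.906; 8.906^1.536 ≈ 28.76 mb.
P_c = 1009 − 28.76 = 980.24 ≈ 980 mb.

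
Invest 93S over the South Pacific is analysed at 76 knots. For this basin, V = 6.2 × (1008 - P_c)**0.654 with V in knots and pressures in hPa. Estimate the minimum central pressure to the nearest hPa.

962 hPa

ΔP = (V / 6.2)^(1/0.654) = (76/6.2)^1.529.
76/6.2 = 12.258; 12.258^1.529 ≈ 46.16 hPa.
P_c = 1008 − 46.16 = 961.84 ≈ 962 hPa.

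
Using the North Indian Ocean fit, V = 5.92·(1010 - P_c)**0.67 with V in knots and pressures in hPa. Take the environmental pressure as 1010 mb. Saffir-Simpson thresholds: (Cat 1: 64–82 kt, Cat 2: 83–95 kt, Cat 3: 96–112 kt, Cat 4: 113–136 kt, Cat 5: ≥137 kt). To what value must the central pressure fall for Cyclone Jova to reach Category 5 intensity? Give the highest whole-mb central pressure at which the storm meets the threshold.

901 mb

Category 5 begins at V = 137 kt.
Required ΔP = (137/5.92)^(1/0.67) = 23.142^1.493 ≈ 108.75 mb.
P_c ≤ 1010 − 108.75 = 901.25, so the highest integer P_c is 901 mb.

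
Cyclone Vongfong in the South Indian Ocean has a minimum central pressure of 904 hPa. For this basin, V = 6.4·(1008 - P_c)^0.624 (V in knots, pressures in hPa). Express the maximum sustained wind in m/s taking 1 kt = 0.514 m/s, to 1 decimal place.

ΔP = 1008 − 904 = 104 hPa.
V ≈ 6.4 × 104^0.624 = 6.4 × 18.140 ≈ 116.094 kt.
116.094 × 0.514 ≈ 59.67 m/s → 59.7 m/s.

59.7 m/s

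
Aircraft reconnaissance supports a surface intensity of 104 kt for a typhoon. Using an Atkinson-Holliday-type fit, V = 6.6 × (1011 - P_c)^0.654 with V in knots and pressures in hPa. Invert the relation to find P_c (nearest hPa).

943 hPa

ΔP = (V / 6.6)^(1/0.654) = (104/6.6)^1.529.
104/6.6 = 15.758; 15.758^1.529 ≈ 67.77 hPa.
P_c = 1011 − 67.77 = 943.23 ≈ 943 hPa.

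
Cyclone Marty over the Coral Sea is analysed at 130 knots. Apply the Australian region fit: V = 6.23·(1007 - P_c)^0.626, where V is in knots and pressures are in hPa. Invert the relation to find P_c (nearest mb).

879 mb

ΔP = (V / 6.23)^(1/0.626) = (130/6.23)^1.597.
130/6.23 = 20.867; 20.867^1.597 ≈ 128.16 mb.
P_c = 1007 − 128.16 = 878.84 ≈ 879 mb.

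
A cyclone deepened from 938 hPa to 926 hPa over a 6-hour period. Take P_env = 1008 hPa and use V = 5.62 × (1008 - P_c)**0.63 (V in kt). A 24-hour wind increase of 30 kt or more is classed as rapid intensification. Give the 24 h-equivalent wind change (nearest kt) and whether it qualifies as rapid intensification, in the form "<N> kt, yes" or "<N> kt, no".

34 kt, yes

V₁: ΔP = 70, V ≈ 5.62 × 70^0.63 ≈ 81.69 kt.
V₂: ΔP = 82, V ≈ 5.62 × 82^0.63 ≈ 90.25 kt.
ΔV over 6 h = 8.56 kt → 24 h equivalent = 8.56 × 24/6 ≈ 34.24 kt.
34 kt ≥ 30 kt ⇒ rapid intensification.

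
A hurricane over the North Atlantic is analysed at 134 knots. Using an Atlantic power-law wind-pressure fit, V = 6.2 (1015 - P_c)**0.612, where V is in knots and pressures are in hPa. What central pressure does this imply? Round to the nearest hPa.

863 hPa

ΔP = (V / 6.2)^(1/0.612) = (134/6.2)^1.634.
134/6.2 = 21.613; 21.613^1.634 ≈ 151.67 hPa.
P_c = 1015 − 151.67 = 863.33 ≈ 863 hPa.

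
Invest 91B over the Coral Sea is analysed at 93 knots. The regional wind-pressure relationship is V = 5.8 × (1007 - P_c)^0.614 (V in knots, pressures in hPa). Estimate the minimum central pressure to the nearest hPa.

ΔP = (V / 5.8)^(1/0.614) = (93/5.8)^1.629.
93/5.8 = 16.034; 16.034^1.629 ≈ 91.76 hPa.
P_c = 1007 − 91.76 = 915.24 ≈ 915 hPa.

915 hPa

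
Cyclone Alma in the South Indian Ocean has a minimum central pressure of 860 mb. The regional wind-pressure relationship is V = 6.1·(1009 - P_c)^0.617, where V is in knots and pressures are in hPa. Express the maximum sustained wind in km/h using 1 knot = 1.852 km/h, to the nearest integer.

ΔP = 1009 − 860 = 149 mb.
V ≈ 6.1 × 149^0.617 = 6.1 × 21.921 ≈ 133.717 kt.
133.717 × 1.852 ≈ 247.64 km/h → 248 km/h.

248 km/h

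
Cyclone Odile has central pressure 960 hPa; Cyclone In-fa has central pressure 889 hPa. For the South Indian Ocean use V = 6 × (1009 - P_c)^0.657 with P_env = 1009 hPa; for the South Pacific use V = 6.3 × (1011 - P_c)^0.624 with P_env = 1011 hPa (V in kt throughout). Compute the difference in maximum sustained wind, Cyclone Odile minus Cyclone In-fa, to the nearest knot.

Cyclone Odile: ΔP = 49; V ≈ 6 × 49^0.657 ≈ 77.38 kt.
Cyclone In-fa: ΔP = 122; V ≈ 6.3 × 122^0.624 ≈ 126.25 kt.
Difference ≈ 77.38 − 126.25 = -48.87 → -49 kt.

-49 kt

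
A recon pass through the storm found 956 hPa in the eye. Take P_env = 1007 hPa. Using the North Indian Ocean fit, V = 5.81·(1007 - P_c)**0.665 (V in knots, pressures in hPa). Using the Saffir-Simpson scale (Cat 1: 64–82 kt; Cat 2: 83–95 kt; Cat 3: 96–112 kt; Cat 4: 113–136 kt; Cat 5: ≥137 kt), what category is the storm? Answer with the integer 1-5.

ΔP = 1007 − 956 = 51 hPa.
V ≈ 5.81 × 51^0.665 = 5.81 × 13.66 ≈ 79 kt.
79 kt falls in the Category 1 band.

1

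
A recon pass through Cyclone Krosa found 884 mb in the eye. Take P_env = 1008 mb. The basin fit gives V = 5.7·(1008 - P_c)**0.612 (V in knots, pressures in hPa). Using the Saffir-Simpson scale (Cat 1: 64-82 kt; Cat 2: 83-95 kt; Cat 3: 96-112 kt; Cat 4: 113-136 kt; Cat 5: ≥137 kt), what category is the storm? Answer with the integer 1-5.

3

ΔP = 1008 − 884 = 124 mb.
V ≈ 5.7 × 124^0.612 = 5.7 × 19.11 ≈ 109 kt.
109 kt falls in the Category 3 band.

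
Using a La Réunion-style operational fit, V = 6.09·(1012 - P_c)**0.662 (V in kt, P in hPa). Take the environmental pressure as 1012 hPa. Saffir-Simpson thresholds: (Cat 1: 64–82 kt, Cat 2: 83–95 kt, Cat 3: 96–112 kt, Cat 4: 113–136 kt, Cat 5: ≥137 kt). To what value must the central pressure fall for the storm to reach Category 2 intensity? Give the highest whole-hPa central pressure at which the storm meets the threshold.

960 hPa

Category 2 begins at V = 83 kt.
Required ΔP = (83/6.09)^(1/0.662) = 13.629^1.511 ≈ 51.72 hPa.
P_c ≤ 1012 − 51.72 = 960.28, so the highest integer P_c is 960 hPa.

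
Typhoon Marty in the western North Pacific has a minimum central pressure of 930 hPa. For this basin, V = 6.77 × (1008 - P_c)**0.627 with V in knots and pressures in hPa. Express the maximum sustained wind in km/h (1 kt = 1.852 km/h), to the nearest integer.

ΔP = 1008 − 930 = 78 hPa.
V ≈ 6.77 × 78^0.627 = 6.77 × 15.358 ≈ 103.976 kt.
103.976 × 1.852 ≈ 192.56 km/h → 193 km/h.

193 km/h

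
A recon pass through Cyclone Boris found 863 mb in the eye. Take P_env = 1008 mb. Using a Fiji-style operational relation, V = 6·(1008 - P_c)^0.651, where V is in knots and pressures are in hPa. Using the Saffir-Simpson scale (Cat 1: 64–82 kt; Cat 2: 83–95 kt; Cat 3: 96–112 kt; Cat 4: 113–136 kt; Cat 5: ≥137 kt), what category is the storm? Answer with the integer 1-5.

ΔP = 1008 − 863 = 145 mb.
V ≈ 6 × 145^0.651 = 6 × 25.53 ≈ 153 kt.
153 kt falls in the Category 5 band.

5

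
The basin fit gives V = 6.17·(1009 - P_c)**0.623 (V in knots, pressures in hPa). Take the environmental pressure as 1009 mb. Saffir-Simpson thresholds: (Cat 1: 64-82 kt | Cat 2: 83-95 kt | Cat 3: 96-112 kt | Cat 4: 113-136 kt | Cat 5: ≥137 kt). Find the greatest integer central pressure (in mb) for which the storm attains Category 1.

Category 1 begins at V = 64 kt.
Required ΔP = (64/6.17)^(1/0.623) = 10.373^1.605 ≈ 42.72 mb.
P_c ≤ 1009 − 42.72 = 966.28, so the highest integer P_c is 966 mb.

966 mb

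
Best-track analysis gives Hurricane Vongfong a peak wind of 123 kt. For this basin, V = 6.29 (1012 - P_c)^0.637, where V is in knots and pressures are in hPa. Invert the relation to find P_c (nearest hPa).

ΔP = (V / 6.29)^(1/0.637) = (123/6.29)^1.570.
123/6.29 = 19.555; 19.555^1.570 ≈ 106.44 hPa.
P_c = 1012 − 106.44 = 905.56 ≈ 906 hPa.

906 hPa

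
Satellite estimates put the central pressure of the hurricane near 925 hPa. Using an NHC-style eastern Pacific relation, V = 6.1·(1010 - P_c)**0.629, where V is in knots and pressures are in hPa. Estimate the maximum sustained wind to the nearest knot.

ΔP = 1010 − 925 = 85 hPa.
85^0.629 ≈ 16.353.
V ≈ 6.1 × 16.353 ≈ 99.8 kt.

100 kt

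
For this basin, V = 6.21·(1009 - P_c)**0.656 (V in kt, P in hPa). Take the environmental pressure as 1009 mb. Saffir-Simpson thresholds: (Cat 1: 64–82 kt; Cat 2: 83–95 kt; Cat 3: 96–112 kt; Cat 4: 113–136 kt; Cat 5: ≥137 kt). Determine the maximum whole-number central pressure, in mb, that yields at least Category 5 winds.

Category 5 begins at V = 137 kt.
Required ΔP = (137/6.21)^(1/0.656) = 22.061^1.524 ≈ 111.74 mb.
P_c ≤ 1009 − 111.74 = 897.26, so the highest integer P_c is 897 mb.

897 mb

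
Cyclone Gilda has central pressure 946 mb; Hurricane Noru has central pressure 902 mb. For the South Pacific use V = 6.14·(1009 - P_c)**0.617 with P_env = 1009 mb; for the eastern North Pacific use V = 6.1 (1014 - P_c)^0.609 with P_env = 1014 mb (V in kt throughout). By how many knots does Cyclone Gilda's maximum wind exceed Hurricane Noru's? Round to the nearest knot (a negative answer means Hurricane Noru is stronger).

-29 kt

Cyclone Gilda: ΔP = 63; V ≈ 6.14 × 63^0.617 ≈ 79.13 kt.
Hurricane Noru: ΔP = 112; V ≈ 6.1 × 112^0.609 ≈ 107.97 kt.
Difference ≈ 79.13 − 107.97 = -28.84 → -29 kt.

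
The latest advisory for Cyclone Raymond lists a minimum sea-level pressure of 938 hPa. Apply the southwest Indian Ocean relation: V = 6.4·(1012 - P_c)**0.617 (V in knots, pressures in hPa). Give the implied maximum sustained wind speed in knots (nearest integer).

ΔP = 1012 − 938 = 74 hPa.
74^0.617 ≈ 14.234.
V ≈ 6.4 × 14.234 ≈ 91.1 kt.

91 kt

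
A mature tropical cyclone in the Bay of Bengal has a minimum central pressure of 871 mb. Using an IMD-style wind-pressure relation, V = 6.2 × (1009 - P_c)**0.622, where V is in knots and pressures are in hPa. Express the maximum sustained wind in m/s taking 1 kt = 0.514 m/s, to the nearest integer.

68 m/s

ΔP = 1009 − 871 = 138 mb.
V ≈ 6.2 × 138^0.622 = 6.2 × 21.429 ≈ 132.861 kt.
132.861 × 0.514 ≈ 68.29 m/s → 68 m/s.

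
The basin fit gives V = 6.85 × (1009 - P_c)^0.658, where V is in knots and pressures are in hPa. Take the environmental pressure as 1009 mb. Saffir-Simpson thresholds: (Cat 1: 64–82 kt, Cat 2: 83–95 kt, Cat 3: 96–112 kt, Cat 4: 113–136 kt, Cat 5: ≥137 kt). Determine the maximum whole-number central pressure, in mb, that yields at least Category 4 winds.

938 mb

Category 4 begins at V = 113 kt.
Required ΔP = (113/6.85)^(1/0.658) = 16.496^1.520 ≈ 70.82 mb.
P_c ≤ 1009 − 70.82 = 938.18, so the highest integer P_c is 938 mb.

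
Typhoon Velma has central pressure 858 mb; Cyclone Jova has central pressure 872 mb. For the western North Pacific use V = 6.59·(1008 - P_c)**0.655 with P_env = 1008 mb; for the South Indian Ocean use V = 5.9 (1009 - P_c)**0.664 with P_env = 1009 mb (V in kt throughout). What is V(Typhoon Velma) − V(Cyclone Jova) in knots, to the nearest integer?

21 kt

Typhoon Velma: ΔP = 150; V ≈ 6.59 × 150^0.655 ≈ 175.48 kt.
Cyclone Jova: ΔP = 137; V ≈ 5.9 × 137^0.664 ≈ 154.75 kt.
Difference ≈ 175.48 − 154.75 = 20.73 → 21 kt.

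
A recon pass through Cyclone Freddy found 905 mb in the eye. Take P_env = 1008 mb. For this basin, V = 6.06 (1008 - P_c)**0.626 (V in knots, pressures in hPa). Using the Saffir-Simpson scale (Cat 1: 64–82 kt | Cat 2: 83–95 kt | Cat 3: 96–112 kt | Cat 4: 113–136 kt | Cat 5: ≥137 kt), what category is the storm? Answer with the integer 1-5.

ΔP = 1008 − 905 = 103 mb.
V ≈ 6.06 × 103^0.626 = 6.06 × 18.20 ≈ 110 kt.
110 kt falls in the Category 3 band.

3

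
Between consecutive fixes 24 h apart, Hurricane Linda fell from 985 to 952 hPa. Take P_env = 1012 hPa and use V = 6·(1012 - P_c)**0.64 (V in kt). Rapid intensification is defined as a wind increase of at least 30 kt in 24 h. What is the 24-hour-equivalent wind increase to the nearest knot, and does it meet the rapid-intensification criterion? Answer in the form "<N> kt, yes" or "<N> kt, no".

V₁: ΔP = 27, V ≈ 6 × 27^0.64 ≈ 49.46 kt.
V₂: ΔP = 60, V ≈ 6 × 60^0.64 ≈ 82.45 kt.
ΔV over 24 h = 32.99 kt → 24 h equivalent = 32.99 × 24/24 ≈ 32.99 kt.
33 kt ≥ 30 kt ⇒ rapid intensification.

33 kt, yes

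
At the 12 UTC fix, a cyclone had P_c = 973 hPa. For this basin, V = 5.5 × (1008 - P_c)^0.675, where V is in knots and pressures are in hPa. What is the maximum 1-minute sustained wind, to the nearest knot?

ΔP = 1008 − 973 = 35 hPa.
35^0.675 ≈ 11.022.
V ≈ 5.5 × 11.022 ≈ 60.6 kt.

61 kt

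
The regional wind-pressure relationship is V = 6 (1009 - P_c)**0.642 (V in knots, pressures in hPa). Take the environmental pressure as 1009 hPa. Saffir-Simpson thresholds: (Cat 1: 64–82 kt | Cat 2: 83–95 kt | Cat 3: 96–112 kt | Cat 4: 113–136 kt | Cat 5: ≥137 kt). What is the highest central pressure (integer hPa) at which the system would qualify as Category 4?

912 hPa

Category 4 begins at V = 113 kt.
Required ΔP = (113/6)^(1/0.642) = 18.833^1.558 ≈ 96.80 hPa.
P_c ≤ 1009 − 96.80 = 912.20, so the highest integer P_c is 912 hPa.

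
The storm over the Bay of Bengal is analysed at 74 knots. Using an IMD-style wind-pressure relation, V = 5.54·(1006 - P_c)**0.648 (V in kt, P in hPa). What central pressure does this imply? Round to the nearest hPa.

ΔP = (V / 5.54)^(1/0.648) = (74/5.54)^1.543.
74/5.54 = 13.357; 13.357^1.543 ≈ 54.60 hPa.
P_c = 1006 − 54.60 = 951.40 ≈ 951 hPa.

951 hPa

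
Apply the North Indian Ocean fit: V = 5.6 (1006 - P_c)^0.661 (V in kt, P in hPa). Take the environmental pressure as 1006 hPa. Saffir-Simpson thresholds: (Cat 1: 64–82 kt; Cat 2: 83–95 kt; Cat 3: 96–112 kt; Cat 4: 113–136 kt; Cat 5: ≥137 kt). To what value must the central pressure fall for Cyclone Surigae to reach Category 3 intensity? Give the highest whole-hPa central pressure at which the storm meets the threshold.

Category 3 begins at V = 96 kt.
Required ΔP = (96/5.6)^(1/0.661) = 17.143^1.513 ≈ 73.62 hPa.
P_c ≤ 1006 − 73.62 = 932.38, so the highest integer P_c is 932 hPa.

932 hPa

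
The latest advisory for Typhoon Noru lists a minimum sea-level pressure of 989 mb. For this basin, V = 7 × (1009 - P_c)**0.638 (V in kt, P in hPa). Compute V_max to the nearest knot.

47 kt

ΔP = 1009 − 989 = 20 mb.
20^0.638 ≈ 6.762.
V ≈ 7 × 6.762 ≈ 47.3 kt.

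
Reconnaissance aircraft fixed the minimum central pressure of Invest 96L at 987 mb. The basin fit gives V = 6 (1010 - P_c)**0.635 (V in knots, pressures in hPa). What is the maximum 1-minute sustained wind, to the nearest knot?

44 kt

ΔP = 1010 − 987 = 23 mb.
23^0.635 ≈ 7.323.
V ≈ 6 × 7.323 ≈ 43.9 kt.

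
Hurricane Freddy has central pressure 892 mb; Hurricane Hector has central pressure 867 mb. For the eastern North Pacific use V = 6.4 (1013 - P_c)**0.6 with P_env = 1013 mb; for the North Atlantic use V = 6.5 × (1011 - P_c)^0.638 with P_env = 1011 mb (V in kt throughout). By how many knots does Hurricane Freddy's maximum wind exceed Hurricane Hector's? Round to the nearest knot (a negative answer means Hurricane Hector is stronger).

Hurricane Freddy: ΔP = 121; V ≈ 6.4 × 121^0.6 ≈ 113.72 kt.
Hurricane Hector: ΔP = 144; V ≈ 6.5 × 144^0.638 ≈ 154.86 kt.
Difference ≈ 113.72 − 154.86 = -41.14 → -41 kt.

-41 kt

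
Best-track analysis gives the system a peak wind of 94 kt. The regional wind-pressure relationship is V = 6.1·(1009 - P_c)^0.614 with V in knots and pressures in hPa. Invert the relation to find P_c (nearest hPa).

923 hPa

ΔP = (V / 6.1)^(1/0.614) = (94/6.1)^1.629.
94/6.1 = 15.410; 15.410^1.629 ≈ 86.01 hPa.
P_c = 1009 − 86.01 = 922.99 ≈ 923 hPa.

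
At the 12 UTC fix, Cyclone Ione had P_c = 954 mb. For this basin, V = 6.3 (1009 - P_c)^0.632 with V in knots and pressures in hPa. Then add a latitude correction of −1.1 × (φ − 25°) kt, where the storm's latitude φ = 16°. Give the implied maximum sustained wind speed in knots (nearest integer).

ΔP = 1009 − 954 = 55 mb.
55^0.632 ≈ 12.587.
V ≈ 6.3 × 12.587 ≈ 79.3 kt.
Latitude correction: −1.1 × (16 − 25) = 9.9 kt.
Corrected V ≈ 89.2 kt → 89 kt.

89 kt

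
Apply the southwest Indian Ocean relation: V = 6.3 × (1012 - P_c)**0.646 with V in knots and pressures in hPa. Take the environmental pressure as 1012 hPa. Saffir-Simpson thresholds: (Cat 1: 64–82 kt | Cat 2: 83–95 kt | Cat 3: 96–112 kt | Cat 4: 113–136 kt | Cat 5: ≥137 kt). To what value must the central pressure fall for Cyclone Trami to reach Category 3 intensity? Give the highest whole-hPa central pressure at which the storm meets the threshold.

944 hPa

Category 3 begins at V = 96 kt.
Required ΔP = (96/6.3)^(1/0.646) = 15.238^1.548 ≈ 67.79 hPa.
P_c ≤ 1012 − 67.79 = 944.21, so the highest integer P_c is 944 hPa.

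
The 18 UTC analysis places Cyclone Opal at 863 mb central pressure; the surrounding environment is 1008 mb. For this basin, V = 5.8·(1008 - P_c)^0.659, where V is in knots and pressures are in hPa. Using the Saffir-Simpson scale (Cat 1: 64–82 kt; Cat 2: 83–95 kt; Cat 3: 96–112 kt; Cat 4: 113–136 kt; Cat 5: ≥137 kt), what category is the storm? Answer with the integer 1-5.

ΔP = 1008 − 863 = 145 mb.
V ≈ 5.8 × 145^0.659 = 5.8 × 26.57 ≈ 154 kt.
154 kt falls in the Category 5 band.

5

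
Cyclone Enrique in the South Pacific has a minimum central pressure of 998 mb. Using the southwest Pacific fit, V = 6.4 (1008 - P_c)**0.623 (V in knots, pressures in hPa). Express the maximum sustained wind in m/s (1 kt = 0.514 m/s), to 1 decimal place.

13.8 m/s

ΔP = 1008 − 998 = 10 mb.
V ≈ 6.4 × 10^0.623 = 6.4 × 4.198 ≈ 26.865 kt.
26.865 × 0.514 ≈ 13.81 m/s → 13.8 m/s.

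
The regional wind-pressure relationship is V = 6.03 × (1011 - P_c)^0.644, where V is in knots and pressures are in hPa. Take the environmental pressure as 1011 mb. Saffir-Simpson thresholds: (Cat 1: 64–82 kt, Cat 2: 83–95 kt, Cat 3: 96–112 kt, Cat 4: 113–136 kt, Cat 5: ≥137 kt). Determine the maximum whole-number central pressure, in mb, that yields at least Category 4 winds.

916 mb

Category 4 begins at V = 113 kt.
Required ΔP = (113/6.03)^(1/0.644) = 18.740^1.553 ≈ 94.70 mb.
P_c ≤ 1011 − 94.70 = 916.30, so the highest integer P_c is 916 mb.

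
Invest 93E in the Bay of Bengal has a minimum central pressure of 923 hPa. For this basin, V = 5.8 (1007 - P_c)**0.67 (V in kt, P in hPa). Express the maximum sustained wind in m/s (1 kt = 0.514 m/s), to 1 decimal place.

ΔP = 1007 − 923 = 84 hPa.
V ≈ 5.8 × 84^0.67 = 5.8 × 19.466 ≈ 112.900 kt.
112.900 × 0.514 ≈ 58.03 m/s → 58.0 m/s.

58.0 m/s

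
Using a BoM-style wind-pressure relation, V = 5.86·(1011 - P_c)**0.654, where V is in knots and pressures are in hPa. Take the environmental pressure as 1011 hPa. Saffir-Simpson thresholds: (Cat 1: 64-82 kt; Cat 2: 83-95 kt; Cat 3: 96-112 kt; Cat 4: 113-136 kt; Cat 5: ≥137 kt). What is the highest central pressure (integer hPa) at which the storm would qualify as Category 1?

Category 1 begins at V = 64 kt.
Required ΔP = (64/5.86)^(1/0.654) = 10.922^1.529 ≈ 38.69 hPa.
P_c ≤ 1011 − 38.69 = 972.31, so the highest integer P_c is 972 hPa.

972 hPa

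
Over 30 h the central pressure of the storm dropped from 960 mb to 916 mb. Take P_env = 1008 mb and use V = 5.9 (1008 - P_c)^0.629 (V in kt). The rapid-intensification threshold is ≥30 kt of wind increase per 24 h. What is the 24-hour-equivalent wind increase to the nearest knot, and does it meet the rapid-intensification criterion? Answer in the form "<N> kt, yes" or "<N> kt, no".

V₁: ΔP = 48, V ≈ 5.9 × 48^0.629 ≈ 67.35 kt.
V₂: ΔP = 92, V ≈ 5.9 × 92^0.629 ≈ 101.41 kt.
ΔV over 30 h = 34.06 kt → 24 h equivalent = 34.06 × 24/30 ≈ 27.25 kt.
27 kt < 30 kt ⇒ not rapid intensification.

27 kt, no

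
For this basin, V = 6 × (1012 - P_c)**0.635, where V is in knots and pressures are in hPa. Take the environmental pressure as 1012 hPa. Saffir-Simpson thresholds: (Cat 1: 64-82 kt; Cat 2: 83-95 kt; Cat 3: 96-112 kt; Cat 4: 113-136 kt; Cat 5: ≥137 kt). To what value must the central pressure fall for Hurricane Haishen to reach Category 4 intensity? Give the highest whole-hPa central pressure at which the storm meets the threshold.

910 hPa

Category 4 begins at V = 113 kt.
Required ΔP = (113/6)^(1/0.635) = 18.833^1.575 ≈ 101.80 hPa.
P_c ≤ 1012 − 101.80 = 910.20, so the highest integer P_c is 910 hPa.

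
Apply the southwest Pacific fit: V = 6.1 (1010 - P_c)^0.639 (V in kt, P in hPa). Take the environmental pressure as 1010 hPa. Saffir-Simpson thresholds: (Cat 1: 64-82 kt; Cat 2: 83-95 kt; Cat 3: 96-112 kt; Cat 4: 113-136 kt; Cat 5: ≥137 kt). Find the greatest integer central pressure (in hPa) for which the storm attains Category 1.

970 hPa

Category 1 begins at V = 64 kt.
Required ΔP = (64/6.1)^(1/0.639) = 10.492^1.565 ≈ 39.59 hPa.
P_c ≤ 1010 − 39.59 = 970.41, so the highest integer P_c is 970 hPa.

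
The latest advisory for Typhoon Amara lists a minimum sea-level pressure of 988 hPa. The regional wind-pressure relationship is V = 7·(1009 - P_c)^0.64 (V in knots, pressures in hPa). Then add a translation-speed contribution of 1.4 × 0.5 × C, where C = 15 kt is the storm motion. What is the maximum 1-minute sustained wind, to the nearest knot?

ΔP = 1009 − 988 = 21 hPa.
21^0.64 ≈ 7.018.
V ≈ 7 × 7.018 ≈ 49.1 kt.
Translation term: 1.4 × 0.5 × 15 = 10.5 kt.
Corrected V ≈ 59.6 kt → 60 kt.

60 kt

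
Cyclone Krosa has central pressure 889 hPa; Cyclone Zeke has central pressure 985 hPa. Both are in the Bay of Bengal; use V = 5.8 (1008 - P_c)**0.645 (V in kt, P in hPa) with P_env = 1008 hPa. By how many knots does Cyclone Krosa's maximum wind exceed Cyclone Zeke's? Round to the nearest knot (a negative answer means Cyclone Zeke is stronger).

83 kt

Cyclone Krosa: ΔP = 119; V ≈ 5.8 × 119^0.645 ≈ 126.52 kt.
Cyclone Zeke: ΔP = 23; V ≈ 5.8 × 23^0.645 ≈ 43.83 kt.
Difference ≈ 126.52 − 43.83 = 82.69 → 83 kt.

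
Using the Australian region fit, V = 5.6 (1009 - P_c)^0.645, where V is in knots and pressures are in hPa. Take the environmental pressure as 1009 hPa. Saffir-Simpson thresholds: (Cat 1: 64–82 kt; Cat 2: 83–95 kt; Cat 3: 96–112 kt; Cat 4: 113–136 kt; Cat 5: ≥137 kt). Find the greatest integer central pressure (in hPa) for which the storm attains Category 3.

Category 3 begins at V = 96 kt.
Required ΔP = (96/5.6)^(1/0.645) = 17.143^1.550 ≈ 81.90 hPa.
P_c ≤ 1009 − 81.90 = 927.10, so the highest integer P_c is 927 hPa.

927 hPa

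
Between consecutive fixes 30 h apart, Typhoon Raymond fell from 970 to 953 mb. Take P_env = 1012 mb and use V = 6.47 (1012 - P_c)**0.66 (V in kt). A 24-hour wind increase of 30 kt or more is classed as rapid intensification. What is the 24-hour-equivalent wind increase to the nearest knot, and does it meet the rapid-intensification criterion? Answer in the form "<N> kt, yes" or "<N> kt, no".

V₁: ΔP = 42, V ≈ 6.47 × 42^0.66 ≈ 76.25 kt.
V₂: ΔP = 59, V ≈ 6.47 × 59^0.66 ≈ 95.43 kt.
ΔV over 30 h = 19.18 kt → 24 h equivalent = 19.18 × 24/30 ≈ 15.34 kt.
15 kt < 30 kt ⇒ not rapid intensification.

15 kt, no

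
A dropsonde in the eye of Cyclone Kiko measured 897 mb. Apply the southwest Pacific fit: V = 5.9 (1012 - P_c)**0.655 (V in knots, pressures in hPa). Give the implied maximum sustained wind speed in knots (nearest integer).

132 kt

ΔP = 1012 − 897 = 115 mb.
115^0.655 ≈ 22.375.
V ≈ 5.9 × 22.375 ≈ 132.0 kt.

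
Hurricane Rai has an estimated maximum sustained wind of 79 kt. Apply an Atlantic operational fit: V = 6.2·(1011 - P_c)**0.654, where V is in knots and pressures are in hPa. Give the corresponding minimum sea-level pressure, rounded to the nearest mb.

962 mb

ΔP = (V / 6.2)^(1/0.654) = (79/6.2)^1.529.
79/6.2 = 12.742; 12.742^1.529 ≈ 48.97 mb.
P_c = 1011 − 48.97 = 962.03 ≈ 962 mb.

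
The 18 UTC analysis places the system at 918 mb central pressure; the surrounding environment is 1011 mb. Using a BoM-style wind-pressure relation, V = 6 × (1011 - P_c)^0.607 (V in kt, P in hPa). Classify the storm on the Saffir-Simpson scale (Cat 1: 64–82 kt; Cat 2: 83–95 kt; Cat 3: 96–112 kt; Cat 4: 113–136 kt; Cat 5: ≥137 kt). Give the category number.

ΔP = 1011 − 918 = 93 mb.
V ≈ 6 × 93^0.607 = 6 × 15.66 ≈ 94 kt.
94 kt falls in the Category 2 band.

2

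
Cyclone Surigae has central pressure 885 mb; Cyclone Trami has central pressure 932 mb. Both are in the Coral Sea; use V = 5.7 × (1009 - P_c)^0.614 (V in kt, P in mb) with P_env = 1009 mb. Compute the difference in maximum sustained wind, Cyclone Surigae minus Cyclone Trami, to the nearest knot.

28 kt

Cyclone Surigae: ΔP = 124; V ≈ 5.7 × 124^0.614 ≈ 109.96 kt.
Cyclone Trami: ΔP = 77; V ≈ 5.7 × 77^0.614 ≈ 82.07 kt.
Difference ≈ 109.96 − 82.07 = 27.89 → 28 kt.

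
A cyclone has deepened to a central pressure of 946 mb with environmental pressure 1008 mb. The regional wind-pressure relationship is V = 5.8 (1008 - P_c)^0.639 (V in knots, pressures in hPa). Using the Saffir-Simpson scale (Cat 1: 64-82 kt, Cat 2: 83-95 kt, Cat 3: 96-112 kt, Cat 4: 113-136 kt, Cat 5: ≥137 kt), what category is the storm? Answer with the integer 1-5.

ΔP = 1008 − 946 = 62 mb.
V ≈ 5.8 × 62^0.639 = 5.8 × 13.97 ≈ 81 kt.
81 kt falls in the Category 1 band.

1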